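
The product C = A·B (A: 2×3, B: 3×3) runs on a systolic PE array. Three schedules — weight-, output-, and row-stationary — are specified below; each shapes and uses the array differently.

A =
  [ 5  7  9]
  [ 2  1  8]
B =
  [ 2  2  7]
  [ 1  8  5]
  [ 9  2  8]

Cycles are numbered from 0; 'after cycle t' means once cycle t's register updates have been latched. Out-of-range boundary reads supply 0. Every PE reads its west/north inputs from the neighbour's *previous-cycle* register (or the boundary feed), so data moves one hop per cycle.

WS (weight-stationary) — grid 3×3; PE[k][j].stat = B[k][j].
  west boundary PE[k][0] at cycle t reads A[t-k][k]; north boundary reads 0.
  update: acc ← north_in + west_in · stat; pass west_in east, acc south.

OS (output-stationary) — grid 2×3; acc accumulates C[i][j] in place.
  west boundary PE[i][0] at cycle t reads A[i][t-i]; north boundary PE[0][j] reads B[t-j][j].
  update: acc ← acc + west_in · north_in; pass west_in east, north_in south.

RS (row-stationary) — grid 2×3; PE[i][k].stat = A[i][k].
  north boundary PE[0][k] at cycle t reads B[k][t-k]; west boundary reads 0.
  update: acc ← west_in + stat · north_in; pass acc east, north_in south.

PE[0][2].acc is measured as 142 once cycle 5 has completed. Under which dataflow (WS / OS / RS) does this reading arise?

— WS: 3×3; PE[0][2] trace:
  step 0 · PE0,2: acc=0; fwd→0 fwd↓0
  step 1 · PE0,2: acc=0; fwd→0 fwd↓0
  step 2 · PE0,2: acc=35; fwd→5 fwd↓35
  step 3 · PE0,2: acc=14; fwd→2 fwd↓14
  step 4 · PE0,2: acc=0; fwd→0 fwd↓0
  step 5 · PE0,2: acc=0; fwd→0 fwd↓0
— OS: 2×3; PE[0][2] trace:
  step 0 · PE0,2: acc=0; fwd→0 fwd↓0
  step 1 · PE0,2: acc=0; fwd→0 fwd↓0
  step 2 · PE0,2: acc=35; fwd→5 fwd↓7
  step 3 · PE0,2: acc=70; fwd→7 fwd↓5
  step 4 · PE0,2: acc=142; fwd→9 fwd↓8
  step 5 · PE0,2: acc=142; fwd→0 fwd↓0
— RS: 2×3; PE[0][2] trace:
  step 0 · PE0,2: acc=0; fwd→0 fwd↓0
  step 1 · PE0,2: acc=0; fwd→0 fwd↓0
  step 2 · PE0,2: acc=98; fwd→98 fwd↓9
  step 3 · PE0,2: acc=84; fwd→84 fwd↓2
  step 4 · PE0,2: acc=142; fwd→142 fwd↓8
  step 5 · PE0,2: acc=0; fwd→0 fwd↓0

dataflow = OS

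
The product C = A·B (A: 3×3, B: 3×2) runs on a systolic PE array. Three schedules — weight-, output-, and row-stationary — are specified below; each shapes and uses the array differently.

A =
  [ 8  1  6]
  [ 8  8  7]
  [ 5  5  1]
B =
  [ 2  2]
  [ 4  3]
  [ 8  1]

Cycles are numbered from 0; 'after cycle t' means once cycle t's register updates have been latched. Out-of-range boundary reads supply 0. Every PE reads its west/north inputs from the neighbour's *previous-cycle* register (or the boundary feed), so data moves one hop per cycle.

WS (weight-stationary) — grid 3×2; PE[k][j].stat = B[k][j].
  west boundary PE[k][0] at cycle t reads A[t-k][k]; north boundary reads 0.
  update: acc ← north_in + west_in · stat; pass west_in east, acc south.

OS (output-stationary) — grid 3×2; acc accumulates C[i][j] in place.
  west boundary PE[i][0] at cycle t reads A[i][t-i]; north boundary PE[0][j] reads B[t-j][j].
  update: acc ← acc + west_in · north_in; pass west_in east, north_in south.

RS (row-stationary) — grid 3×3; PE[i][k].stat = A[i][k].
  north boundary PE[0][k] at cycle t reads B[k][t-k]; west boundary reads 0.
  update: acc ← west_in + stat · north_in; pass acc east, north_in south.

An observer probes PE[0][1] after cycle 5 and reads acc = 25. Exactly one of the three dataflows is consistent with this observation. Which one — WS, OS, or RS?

WS [3×2] PE[0][1] across cycles:
  0: (0,1).acc=0  regs=<0,0>
  1: (0,1).acc=16  regs=<8,16>
  2: (0,1).acc=16  regs=<8,16>
  3: (0,1).acc=10  regs=<5,10>
  4: (0,1).acc=0  regs=<0,0>
  5: (0,1).acc=0  regs=<0,0>
OS [3×2] PE[0][1] across cycles:
  0: (0,1).acc=0  regs=<0,0>
  1: (0,1).acc=16  regs=<8,2>
  2: (0,1).acc=19  regs=<1,3>
  3: (0,1).acc=25  regs=<6,1>
  4: (0,1).acc=25  regs=<0,0>
  5: (0,1).acc=25  regs=<0,0>
RS [3×3] PE[0][1] across cycles:
  0: (0,1).acc=0  regs=<0,0>
  1: (0,1).acc=20  regs=<20,4>
  2: (0,1).acc=19  regs=<19,3>
  3: (0,1).acc=0  regs=<0,0>
  4: (0,1).acc=0  regs=<0,0>
  5: (0,1).acc=0  regs=<0,0>

dataflow = OS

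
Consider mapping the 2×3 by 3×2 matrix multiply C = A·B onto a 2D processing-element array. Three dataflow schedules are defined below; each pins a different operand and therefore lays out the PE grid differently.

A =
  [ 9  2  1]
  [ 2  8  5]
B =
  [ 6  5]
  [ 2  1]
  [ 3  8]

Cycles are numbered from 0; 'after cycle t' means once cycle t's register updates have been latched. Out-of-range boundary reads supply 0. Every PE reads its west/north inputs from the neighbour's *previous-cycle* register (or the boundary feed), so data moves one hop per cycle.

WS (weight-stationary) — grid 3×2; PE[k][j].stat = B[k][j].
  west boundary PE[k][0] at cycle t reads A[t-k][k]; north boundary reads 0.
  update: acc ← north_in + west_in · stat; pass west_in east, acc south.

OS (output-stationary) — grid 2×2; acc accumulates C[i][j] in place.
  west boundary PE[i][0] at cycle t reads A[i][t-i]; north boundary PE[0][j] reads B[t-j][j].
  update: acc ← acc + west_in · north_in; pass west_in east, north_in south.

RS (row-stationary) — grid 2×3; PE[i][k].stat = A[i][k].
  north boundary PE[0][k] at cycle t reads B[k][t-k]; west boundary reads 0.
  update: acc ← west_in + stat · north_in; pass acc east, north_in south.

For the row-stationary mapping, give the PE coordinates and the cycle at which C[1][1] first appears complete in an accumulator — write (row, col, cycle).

Under RS, C[1][1] lands at PE[1][2]:
  c0 r1c2: 0 / 0 / 0
  c1 r1c2: 0 / 0 / 0
  c2 r1c2: 0 / 0 / 0
  c3 r1c2: 43 / 43 / 3
  c4 r1c2: 58 / 58 / 8

(row, col, cycle) = (1, 2, 4)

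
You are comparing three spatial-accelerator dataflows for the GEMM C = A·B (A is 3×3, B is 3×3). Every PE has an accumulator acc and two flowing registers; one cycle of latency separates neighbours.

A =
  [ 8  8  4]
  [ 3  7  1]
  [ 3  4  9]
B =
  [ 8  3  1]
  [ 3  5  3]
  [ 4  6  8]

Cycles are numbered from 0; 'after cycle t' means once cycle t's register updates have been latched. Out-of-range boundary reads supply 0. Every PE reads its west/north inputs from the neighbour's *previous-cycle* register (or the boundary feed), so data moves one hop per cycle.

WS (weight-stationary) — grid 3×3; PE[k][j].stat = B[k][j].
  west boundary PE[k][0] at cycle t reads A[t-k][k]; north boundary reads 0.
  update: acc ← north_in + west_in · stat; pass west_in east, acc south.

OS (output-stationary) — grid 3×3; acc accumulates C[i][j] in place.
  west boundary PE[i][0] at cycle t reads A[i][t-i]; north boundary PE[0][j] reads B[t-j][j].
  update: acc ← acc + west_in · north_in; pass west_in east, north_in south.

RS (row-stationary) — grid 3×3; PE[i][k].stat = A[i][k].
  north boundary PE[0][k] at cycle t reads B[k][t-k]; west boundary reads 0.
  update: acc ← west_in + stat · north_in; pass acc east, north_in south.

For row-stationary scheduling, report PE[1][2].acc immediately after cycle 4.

PE[1][2].acc = 50

RS (3×3). Following PE[1][2] plus its west/north inputs:
  0: (0,2).acc=0  regs=<0,0>
  0: (1,1).acc=0  regs=<0,0>
  0: (1,2).acc=0  regs=<0,0>
  1: (0,2).acc=0  regs=<0,0>
  1: (1,1).acc=0  regs=<0,0>
  1: (1,2).acc=0  regs=<0,0>
  2: (0,2).acc=104  regs=<104,4>
  2: (1,1).acc=45  regs=<45,3>
  2: (1,2).acc=0  regs=<0,0>
  3: (0,2).acc=88  regs=<88,6>
  3: (1,1).acc=44  regs=<44,5>
  3: (1,2).acc=49  regs=<49,4>
  4: (0,2).acc=64  regs=<64,8>
  4: (1,1).acc=24  regs=<24,3>
  4: (1,2).acc=50  regs=<50,6>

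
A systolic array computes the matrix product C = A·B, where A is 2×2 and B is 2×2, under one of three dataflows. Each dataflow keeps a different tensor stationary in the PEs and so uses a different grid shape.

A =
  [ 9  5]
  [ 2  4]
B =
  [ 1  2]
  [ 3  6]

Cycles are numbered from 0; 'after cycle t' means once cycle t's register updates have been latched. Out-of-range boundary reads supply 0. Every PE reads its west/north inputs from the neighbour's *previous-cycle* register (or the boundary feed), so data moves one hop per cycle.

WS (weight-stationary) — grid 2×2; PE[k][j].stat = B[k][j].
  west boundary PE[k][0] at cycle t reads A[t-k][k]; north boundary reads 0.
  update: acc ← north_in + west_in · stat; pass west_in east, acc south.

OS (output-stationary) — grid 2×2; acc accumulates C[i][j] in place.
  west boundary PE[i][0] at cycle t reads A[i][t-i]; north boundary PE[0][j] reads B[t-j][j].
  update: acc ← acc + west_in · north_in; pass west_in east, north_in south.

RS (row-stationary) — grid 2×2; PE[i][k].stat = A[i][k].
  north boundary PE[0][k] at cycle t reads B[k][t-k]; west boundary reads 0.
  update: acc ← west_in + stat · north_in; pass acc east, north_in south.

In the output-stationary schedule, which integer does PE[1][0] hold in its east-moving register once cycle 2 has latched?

register = 4

OS (2×2). Following PE[1][0] plus its west/north inputs:
  cycle 0: PE[0][0] → acc 9, east 9, south 1
  cycle 0: PE[1][0] → acc 0, east 0, south 0
  cycle 1: PE[0][0] → acc 24, east 5, south 3
  cycle 1: PE[1][0] → acc 2, east 2, south 1
  cycle 2: PE[0][0] → acc 24, east 0, south 0
  cycle 2: PE[1][0] → acc 14, east 4, south 3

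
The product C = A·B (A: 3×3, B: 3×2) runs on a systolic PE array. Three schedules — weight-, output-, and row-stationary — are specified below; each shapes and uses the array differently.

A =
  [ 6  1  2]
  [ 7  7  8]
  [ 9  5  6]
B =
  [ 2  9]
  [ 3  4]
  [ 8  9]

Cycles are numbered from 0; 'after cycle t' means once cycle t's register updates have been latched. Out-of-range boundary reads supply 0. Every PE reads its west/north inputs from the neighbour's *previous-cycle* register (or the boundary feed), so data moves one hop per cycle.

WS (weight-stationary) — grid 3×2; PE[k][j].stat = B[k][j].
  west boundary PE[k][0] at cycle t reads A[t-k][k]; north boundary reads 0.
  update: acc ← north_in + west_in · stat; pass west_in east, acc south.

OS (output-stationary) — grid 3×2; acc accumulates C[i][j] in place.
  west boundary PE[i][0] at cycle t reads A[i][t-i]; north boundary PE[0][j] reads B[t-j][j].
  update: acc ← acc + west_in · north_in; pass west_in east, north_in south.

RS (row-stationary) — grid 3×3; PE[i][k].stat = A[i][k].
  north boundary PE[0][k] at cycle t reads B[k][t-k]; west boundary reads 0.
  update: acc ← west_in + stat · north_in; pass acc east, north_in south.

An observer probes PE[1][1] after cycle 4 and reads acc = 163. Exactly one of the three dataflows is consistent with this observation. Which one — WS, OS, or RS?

WS [3×2] PE[1][1] across cycles:
  after 0 — PE[1][1] acc=0, pass-E 0, pass-S 0
  after 1 — PE[1][1] acc=0, pass-E 0, pass-S 0
  after 2 — PE[1][1] acc=58, pass-E 1, pass-S 58
  after 3 — PE[1][1] acc=91, pass-E 7, pass-S 91
  after 4 — PE[1][1] acc=101, pass-E 5, pass-S 101
OS [3×2] PE[1][1] across cycles:
  after 0 — PE[1][1] acc=0, pass-E 0, pass-S 0
  after 1 — PE[1][1] acc=0, pass-E 0, pass-S 0
  after 2 — PE[1][1] acc=63, pass-E 7, pass-S 9
  after 3 — PE[1][1] acc=91, pass-E 7, pass-S 4
  after 4 — PE[1][1] acc=163, pass-E 8, pass-S 9
RS [3×3] PE[1][1] across cycles:
  after 0 — PE[1][1] acc=0, pass-E 0, pass-S 0
  after 1 — PE[1][1] acc=0, pass-E 0, pass-S 0
  after 2 — PE[1][1] acc=35, pass-E 35, pass-S 3
  after 3 — PE[1][1] acc=91, pass-E 91, pass-S 4
  after 4 — PE[1][1] acc=0, pass-E 0, pass-S 0

dataflow = OS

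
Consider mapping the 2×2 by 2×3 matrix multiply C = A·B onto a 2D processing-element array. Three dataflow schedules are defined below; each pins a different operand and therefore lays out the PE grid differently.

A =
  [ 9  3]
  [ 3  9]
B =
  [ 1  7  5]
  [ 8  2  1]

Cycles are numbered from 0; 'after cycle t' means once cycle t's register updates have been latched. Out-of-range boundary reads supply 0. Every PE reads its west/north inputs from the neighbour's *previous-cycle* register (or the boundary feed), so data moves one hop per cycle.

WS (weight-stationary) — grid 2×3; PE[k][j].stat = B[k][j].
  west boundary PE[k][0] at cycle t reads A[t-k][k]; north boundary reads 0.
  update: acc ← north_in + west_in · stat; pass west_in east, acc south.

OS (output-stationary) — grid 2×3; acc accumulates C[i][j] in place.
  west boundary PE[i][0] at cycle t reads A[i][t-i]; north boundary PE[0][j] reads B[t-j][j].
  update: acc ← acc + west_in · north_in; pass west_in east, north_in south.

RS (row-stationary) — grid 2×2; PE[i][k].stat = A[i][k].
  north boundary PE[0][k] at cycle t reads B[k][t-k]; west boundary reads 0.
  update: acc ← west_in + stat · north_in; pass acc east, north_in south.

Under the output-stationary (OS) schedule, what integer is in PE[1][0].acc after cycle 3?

OS on a 2×3 grid — tracing PE[1][0] and its feeders:
  cycle 0: PE[0][0] → acc 9, east 9, south 1
  cycle 0: PE[1][0] → acc 0, east 0, south 0
  cycle 1: PE[0][0] → acc 33, east 3, south 8
  cycle 1: PE[1][0] → acc 3, east 3, south 1
  cycle 2: PE[0][0] → acc 33, east 0, south 0
  cycle 2: PE[1][0] → acc 75, east 9, south 8
  cycle 3: PE[0][0] → acc 33, east 0, south 0
  cycle 3: PE[1][0] → acc 75, east 0, south 0

PE[1][0].acc = 75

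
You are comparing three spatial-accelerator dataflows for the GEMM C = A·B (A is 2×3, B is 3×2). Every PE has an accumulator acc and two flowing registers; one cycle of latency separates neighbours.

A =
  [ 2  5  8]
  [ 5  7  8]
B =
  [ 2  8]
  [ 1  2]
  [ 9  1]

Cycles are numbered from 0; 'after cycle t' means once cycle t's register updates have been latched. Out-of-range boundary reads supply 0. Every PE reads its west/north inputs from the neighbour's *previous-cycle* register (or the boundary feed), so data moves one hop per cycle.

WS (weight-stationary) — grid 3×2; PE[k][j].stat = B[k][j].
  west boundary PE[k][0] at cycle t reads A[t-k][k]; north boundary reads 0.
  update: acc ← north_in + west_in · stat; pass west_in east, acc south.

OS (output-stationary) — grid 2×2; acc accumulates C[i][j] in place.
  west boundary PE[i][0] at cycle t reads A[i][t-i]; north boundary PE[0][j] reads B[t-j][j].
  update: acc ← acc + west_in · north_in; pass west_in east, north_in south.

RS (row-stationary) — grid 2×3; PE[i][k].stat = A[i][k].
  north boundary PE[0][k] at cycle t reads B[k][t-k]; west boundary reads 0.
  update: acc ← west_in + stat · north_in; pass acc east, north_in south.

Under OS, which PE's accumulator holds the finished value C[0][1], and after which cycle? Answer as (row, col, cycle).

OS — PE[0][1] is where C[0][1] collects:
  step 0 · PE0,1: acc=0; fwd→0 fwd↓0
  step 1 · PE0,1: acc=16; fwd→2 fwd↓8
  step 2 · PE0,1: acc=26; fwd→5 fwd↓2
  step 3 · PE0,1: acc=34; fwd→8 fwd↓1

(row, col, cycle) = (0, 1, 3)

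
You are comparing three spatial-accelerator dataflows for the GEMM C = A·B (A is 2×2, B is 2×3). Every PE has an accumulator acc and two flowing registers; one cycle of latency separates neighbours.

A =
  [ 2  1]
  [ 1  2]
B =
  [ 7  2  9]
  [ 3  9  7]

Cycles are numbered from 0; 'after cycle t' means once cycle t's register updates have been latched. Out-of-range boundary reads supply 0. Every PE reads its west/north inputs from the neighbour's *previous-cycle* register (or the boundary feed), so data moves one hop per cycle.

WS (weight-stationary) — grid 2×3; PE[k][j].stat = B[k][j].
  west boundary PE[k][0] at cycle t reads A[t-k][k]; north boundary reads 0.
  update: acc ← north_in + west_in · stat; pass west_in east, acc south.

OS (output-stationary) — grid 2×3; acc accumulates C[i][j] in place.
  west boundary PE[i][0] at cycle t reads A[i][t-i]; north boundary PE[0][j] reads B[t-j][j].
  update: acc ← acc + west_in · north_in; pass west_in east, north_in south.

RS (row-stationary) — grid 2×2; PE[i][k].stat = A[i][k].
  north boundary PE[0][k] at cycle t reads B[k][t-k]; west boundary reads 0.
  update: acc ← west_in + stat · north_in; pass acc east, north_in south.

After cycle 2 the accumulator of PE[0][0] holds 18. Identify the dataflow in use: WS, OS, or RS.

dataflow = RS

WS (2×3 grid), PE[0][0]:
  c0 r0c0: 14 / 2 / 14
  c1 r0c0: 7 / 1 / 7
  c2 r0c0: 0 / 0 / 0
OS (2×3 grid), PE[0][0]:
  c0 r0c0: 14 / 2 / 7
  c1 r0c0: 17 / 1 / 3
  c2 r0c0: 17 / 0 / 0
RS (2×2 grid), PE[0][0]:
  c0 r0c0: 14 / 14 / 7
  c1 r0c0: 4 / 4 / 2
  c2 r0c0: 18 / 18 / 9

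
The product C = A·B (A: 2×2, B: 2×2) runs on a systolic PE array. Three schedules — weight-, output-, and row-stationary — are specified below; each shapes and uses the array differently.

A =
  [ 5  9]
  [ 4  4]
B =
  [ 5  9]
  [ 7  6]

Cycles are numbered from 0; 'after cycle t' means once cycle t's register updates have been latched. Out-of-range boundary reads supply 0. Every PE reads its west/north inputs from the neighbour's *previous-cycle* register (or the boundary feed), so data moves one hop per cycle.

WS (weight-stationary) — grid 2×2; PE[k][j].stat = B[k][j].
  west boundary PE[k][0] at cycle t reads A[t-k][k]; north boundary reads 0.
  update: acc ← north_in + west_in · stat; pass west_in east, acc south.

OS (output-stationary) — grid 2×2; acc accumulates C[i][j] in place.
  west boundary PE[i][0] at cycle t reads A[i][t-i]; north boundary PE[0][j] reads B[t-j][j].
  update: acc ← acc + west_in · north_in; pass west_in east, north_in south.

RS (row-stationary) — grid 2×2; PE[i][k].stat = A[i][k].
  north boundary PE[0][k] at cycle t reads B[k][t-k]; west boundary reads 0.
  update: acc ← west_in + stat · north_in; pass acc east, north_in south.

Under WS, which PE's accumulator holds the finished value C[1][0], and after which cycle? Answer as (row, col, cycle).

Under WS, C[1][0] lands at PE[1][0]:
  t=0 PE[1][0]: acc=0 h=0 v=0
  t=1 PE[1][0]: acc=88 h=9 v=88
  t=2 PE[1][0]: acc=48 h=4 v=48

(row, col, cycle) = (1, 0, 2)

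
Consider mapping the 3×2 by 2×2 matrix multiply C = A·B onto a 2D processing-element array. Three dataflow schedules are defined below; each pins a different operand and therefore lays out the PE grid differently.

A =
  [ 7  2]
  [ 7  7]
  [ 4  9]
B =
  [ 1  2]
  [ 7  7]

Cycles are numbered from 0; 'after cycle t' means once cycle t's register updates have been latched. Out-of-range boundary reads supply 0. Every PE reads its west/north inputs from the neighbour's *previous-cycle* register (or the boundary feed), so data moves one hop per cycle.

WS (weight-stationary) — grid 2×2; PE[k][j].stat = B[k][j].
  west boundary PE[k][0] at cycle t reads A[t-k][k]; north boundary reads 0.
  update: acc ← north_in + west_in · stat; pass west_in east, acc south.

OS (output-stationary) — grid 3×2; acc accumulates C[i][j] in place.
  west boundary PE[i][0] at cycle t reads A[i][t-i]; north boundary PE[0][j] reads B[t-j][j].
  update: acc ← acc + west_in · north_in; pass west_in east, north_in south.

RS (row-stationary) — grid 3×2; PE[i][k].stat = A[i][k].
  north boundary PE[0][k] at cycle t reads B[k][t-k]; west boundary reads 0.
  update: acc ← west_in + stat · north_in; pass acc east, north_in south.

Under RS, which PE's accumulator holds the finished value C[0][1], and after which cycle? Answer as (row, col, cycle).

RS — PE[0][1] is where C[0][1] collects:
  @0  [0,1]  acc 0  |  →0  ↓0
  @1  [0,1]  acc 21  |  →21  ↓7
  @2  [0,1]  acc 28  |  →28  ↓7

(row, col, cycle) = (0, 1, 2)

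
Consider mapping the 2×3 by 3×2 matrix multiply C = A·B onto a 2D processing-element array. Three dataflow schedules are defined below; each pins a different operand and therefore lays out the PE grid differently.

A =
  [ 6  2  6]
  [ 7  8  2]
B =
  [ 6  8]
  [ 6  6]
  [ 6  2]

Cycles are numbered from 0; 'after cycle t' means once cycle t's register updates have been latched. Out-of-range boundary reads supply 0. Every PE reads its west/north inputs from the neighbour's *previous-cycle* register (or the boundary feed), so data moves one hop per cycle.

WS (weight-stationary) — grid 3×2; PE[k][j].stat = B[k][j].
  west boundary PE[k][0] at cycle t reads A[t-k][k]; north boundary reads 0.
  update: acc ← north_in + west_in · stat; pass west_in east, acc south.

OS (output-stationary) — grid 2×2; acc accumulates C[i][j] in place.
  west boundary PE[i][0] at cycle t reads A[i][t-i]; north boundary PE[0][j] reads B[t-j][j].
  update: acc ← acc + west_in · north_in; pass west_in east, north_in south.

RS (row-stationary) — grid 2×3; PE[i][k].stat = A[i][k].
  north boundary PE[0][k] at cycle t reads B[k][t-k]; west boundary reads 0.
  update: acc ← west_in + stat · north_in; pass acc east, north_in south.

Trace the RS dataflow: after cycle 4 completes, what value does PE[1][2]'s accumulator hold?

RS on a 2×3 grid — tracing PE[1][2] and its feeders:
  cycle 0: PE[0][2] → acc 0, east 0, south 0
  cycle 0: PE[1][1] → acc 0, east 0, south 0
  cycle 0: PE[1][2] → acc 0, east 0, south 0
  cycle 1: PE[0][2] → acc 0, east 0, south 0
  cycle 1: PE[1][1] → acc 0, east 0, south 0
  cycle 1: PE[1][2] → acc 0, east 0, south 0
  cycle 2: PE[0][2] → acc 84, east 84, south 6
  cycle 2: PE[1][1] → acc 90, east 90, south 6
  cycle 2: PE[1][2] → acc 0, east 0, south 0
  cycle 3: PE[0][2] → acc 72, east 72, south 2
  cycle 3: PE[1][1] → acc 104, east 104, south 6
  cycle 3: PE[1][2] → acc 102, east 102, south 6
  cycle 4: PE[0][2] → acc 0, east 0, south 0
  cycle 4: PE[1][1] → acc 0, east 0, south 0
  cycle 4: PE[1][2] → acc 108, east 108, south 2

PE[1][2].acc = 108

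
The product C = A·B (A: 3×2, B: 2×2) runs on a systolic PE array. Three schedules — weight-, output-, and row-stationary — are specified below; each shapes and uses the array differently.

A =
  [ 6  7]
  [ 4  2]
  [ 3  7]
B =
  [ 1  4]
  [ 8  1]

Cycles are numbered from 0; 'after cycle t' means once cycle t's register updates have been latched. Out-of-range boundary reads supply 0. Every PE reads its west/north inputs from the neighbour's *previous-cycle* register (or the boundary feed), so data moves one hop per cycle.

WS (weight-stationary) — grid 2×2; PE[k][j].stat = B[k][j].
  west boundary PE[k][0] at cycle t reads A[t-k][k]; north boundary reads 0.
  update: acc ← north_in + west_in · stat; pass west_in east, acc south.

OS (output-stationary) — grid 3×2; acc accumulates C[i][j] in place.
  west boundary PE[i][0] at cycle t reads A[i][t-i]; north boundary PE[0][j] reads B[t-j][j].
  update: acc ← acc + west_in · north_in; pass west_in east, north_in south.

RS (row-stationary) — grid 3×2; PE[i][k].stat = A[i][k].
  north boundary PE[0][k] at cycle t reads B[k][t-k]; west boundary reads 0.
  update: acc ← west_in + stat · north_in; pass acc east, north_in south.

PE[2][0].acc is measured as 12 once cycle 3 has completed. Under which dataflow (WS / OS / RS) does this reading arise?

dataflow = RS

WS: PE[2][0] is outside its 2×2 grid.
— OS: 3×2; PE[2][0] trace:
  c0 r2c0: 0 / 0 / 0
  c1 r2c0: 0 / 0 / 0
  c2 r2c0: 3 / 3 / 1
  c3 r2c0: 59 / 7 / 8
— RS: 3×2; PE[2][0] trace:
  c0 r2c0: 0 / 0 / 0
  c1 r2c0: 0 / 0 / 0
  c2 r2c0: 3 / 3 / 1
  c3 r2c0: 12 / 12 / 4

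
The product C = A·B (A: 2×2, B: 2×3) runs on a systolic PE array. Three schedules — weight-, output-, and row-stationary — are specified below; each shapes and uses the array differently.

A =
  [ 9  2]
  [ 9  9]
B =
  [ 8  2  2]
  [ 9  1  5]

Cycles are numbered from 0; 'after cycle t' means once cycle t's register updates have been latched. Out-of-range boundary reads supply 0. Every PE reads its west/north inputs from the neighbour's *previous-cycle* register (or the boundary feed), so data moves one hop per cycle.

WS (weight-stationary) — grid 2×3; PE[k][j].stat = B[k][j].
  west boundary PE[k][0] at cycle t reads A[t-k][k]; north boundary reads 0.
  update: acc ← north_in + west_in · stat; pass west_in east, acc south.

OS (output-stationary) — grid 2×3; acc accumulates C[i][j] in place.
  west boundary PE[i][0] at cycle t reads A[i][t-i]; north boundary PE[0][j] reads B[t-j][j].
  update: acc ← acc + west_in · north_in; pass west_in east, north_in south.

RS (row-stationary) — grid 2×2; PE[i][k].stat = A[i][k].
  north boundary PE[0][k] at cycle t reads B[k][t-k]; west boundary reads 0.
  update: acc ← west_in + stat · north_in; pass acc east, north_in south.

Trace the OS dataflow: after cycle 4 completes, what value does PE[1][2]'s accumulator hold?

PE[1][2].acc = 63

OS on a 2×3 grid — tracing PE[1][2] and its feeders:
  [0] (0,2) acc=0 (h:0 v:0)
  [0] (1,1) acc=0 (h:0 v:0)
  [0] (1,2) acc=0 (h:0 v:0)
  [1] (0,2) acc=0 (h:0 v:0)
  [1] (1,1) acc=0 (h:0 v:0)
  [1] (1,2) acc=0 (h:0 v:0)
  [2] (0,2) acc=18 (h:9 v:2)
  [2] (1,1) acc=18 (h:9 v:2)
  [2] (1,2) acc=0 (h:0 v:0)
  [3] (0,2) acc=28 (h:2 v:5)
  [3] (1,1) acc=27 (h:9 v:1)
  [3] (1,2) acc=18 (h:9 v:2)
  [4] (0,2) acc=28 (h:0 v:0)
  [4] (1,1) acc=27 (h:0 v:0)
  [4] (1,2) acc=63 (h:9 v:5)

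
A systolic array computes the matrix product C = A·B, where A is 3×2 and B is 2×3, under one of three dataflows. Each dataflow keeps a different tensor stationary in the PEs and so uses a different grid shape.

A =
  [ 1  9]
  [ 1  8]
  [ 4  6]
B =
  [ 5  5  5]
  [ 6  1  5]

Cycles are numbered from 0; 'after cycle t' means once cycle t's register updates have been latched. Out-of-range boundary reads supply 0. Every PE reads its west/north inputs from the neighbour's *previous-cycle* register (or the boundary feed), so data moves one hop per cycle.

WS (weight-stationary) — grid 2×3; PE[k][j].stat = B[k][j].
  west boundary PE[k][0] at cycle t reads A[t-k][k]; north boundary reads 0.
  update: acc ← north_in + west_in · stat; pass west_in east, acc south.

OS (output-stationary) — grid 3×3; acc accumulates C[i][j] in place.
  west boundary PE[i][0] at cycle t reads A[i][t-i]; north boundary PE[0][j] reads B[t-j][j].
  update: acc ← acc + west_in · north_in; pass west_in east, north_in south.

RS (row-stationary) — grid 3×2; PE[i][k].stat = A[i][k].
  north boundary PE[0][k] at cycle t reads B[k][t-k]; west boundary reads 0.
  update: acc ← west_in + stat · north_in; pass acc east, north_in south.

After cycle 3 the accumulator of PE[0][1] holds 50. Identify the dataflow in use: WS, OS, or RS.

WS (2×3 grid), PE[0][1]:
  0: (0,1).acc=0  regs=<0,0>
  1: (0,1).acc=5  regs=<1,5>
  2: (0,1).acc=5  regs=<1,5>
  3: (0,1).acc=20  regs=<4,20>
OS (3×3 grid), PE[0][1]:
  0: (0,1).acc=0  regs=<0,0>
  1: (0,1).acc=5  regs=<1,5>
  2: (0,1).acc=14  regs=<9,1>
  3: (0,1).acc=14  regs=<0,0>
RS (3×2 grid), PE[0][1]:
  0: (0,1).acc=0  regs=<0,0>
  1: (0,1).acc=59  regs=<59,6>
  2: (0,1).acc=14  regs=<14,1>
  3: (0,1).acc=50  regs=<50,5>

dataflow = RS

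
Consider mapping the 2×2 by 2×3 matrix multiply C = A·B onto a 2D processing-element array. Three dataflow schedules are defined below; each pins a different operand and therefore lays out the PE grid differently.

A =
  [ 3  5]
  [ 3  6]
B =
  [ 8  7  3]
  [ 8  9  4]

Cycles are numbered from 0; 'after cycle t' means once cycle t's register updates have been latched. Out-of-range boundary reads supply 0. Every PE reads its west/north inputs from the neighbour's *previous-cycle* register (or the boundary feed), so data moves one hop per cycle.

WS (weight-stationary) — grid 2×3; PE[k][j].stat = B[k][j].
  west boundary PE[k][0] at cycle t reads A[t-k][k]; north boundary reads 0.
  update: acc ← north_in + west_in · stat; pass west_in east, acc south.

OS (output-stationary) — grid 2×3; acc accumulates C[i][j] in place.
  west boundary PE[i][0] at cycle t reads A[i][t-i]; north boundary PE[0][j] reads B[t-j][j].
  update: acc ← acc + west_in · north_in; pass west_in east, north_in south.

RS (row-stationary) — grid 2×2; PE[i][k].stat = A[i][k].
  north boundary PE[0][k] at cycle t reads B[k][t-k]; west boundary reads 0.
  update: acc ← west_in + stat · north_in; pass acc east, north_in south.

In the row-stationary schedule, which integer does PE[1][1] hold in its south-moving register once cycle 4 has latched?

RS 2×2: PE[1][1] cycle-by-cycle (with neighbour feeds):
  cycle 0: PE[0][1] → acc 0, east 0, south 0
  cycle 0: PE[1][0] → acc 0, east 0, south 0
  cycle 0: PE[1][1] → acc 0, east 0, south 0
  cycle 1: PE[0][1] → acc 64, east 64, south 8
  cycle 1: PE[1][0] → acc 24, east 24, south 8
  cycle 1: PE[1][1] → acc 0, east 0, south 0
  cycle 2: PE[0][1] → acc 66, east 66, south 9
  cycle 2: PE[1][0] → acc 21, east 21, south 7
  cycle 2: PE[1][1] → acc 72, east 72, south 8
  cycle 3: PE[0][1] → acc 29, east 29, south 4
  cycle 3: PE[1][0] → acc 9, east 9, south 3
  cycle 3: PE[1][1] → acc 75, east 75, south 9
  cycle 4: PE[0][1] → acc 0, east 0, south 0
  cycle 4: PE[1][0] → acc 0, east 0, south 0
  cycle 4: PE[1][1] → acc 33, east 33, south 4

register = 4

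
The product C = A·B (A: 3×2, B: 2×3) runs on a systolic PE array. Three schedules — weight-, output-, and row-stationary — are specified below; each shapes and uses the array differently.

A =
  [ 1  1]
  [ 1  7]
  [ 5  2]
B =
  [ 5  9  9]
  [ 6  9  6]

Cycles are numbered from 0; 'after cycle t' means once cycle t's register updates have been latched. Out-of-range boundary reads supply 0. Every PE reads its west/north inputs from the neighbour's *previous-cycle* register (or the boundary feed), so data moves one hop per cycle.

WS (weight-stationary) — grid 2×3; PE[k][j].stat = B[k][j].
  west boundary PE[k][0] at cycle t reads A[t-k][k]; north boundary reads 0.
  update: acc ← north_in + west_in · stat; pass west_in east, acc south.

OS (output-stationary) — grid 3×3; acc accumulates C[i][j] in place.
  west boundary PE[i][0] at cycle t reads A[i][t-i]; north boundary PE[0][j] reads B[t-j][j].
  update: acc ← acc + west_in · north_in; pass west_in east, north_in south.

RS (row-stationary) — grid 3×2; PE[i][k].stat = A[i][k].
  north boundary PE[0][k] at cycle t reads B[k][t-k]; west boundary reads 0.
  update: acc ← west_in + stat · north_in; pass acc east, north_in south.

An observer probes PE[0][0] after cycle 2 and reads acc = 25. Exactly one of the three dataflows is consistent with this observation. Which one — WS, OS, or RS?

Under WS (2×3), PE[0][0]:
  0: (0,0).acc=5  regs=<1,5>
  1: (0,0).acc=5  regs=<1,5>
  2: (0,0).acc=25  regs=<5,25>
Under OS (3×3), PE[0][0]:
  0: (0,0).acc=5  regs=<1,5>
  1: (0,0).acc=11  regs=<1,6>
  2: (0,0).acc=11  regs=<0,0>
Under RS (3×2), PE[0][0]:
  0: (0,0).acc=5  regs=<5,5>
  1: (0,0).acc=9  regs=<9,9>
  2: (0,0).acc=9  regs=<9,9>

dataflow = WS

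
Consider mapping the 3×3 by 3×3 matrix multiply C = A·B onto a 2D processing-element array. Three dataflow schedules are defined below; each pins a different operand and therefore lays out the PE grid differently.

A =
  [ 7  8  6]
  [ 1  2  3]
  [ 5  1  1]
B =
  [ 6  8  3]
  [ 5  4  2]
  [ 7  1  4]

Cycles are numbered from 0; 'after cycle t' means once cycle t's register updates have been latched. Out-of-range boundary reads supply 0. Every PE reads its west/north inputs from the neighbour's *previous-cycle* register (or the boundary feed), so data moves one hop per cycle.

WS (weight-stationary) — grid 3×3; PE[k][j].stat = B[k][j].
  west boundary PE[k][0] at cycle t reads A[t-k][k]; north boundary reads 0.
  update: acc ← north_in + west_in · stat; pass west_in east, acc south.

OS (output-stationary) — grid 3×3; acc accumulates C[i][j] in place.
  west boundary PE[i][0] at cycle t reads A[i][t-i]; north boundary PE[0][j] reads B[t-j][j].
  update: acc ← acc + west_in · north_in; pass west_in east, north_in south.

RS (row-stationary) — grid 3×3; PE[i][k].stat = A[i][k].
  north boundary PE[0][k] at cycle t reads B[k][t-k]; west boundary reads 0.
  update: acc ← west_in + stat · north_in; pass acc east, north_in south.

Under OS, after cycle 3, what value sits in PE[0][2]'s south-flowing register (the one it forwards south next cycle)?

register = 2

OS on a 3×3 grid — tracing PE[0][2] and its feeders:
  t=0 PE[0][1]: acc=0 h=0 v=0
  t=0 PE[0][2]: acc=0 h=0 v=0
  t=1 PE[0][1]: acc=56 h=7 v=8
  t=1 PE[0][2]: acc=0 h=0 v=0
  t=2 PE[0][1]: acc=88 h=8 v=4
  t=2 PE[0][2]: acc=21 h=7 v=3
  t=3 PE[0][1]: acc=94 h=6 v=1
  t=3 PE[0][2]: acc=37 h=8 v=2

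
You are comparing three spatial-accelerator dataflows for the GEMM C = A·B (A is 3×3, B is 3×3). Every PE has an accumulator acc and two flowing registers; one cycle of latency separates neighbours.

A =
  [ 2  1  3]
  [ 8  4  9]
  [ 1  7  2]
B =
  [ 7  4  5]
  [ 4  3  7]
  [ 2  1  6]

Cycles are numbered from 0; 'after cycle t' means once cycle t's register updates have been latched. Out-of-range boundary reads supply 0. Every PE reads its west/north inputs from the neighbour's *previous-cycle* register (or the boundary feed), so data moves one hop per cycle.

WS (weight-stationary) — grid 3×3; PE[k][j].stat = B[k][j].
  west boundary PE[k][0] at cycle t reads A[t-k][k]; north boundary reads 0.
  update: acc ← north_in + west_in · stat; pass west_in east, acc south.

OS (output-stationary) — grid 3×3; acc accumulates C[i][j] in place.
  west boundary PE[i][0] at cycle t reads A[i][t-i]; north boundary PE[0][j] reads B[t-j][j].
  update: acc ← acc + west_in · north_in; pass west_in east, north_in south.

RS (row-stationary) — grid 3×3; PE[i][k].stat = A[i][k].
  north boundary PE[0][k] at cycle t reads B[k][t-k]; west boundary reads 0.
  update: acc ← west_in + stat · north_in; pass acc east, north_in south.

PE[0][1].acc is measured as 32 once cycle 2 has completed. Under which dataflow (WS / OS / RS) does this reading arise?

WS [3×3] PE[0][1] across cycles:
  step 0 · PE0,1: acc=0; fwd→0 fwd↓0
  step 1 · PE0,1: acc=8; fwd→2 fwd↓8
  step 2 · PE0,1: acc=32; fwd→8 fwd↓32
OS [3×3] PE[0][1] across cycles:
  step 0 · PE0,1: acc=0; fwd→0 fwd↓0
  step 1 · PE0,1: acc=8; fwd→2 fwd↓4
  step 2 · PE0,1: acc=11; fwd→1 fwd↓3
RS [3×3] PE[0][1] across cycles:
  step 0 · PE0,1: acc=0; fwd→0 fwd↓0
  step 1 · PE0,1: acc=18; fwd→18 fwd↓4
  step 2 · PE0,1: acc=11; fwd→11 fwd↓3

dataflow = WS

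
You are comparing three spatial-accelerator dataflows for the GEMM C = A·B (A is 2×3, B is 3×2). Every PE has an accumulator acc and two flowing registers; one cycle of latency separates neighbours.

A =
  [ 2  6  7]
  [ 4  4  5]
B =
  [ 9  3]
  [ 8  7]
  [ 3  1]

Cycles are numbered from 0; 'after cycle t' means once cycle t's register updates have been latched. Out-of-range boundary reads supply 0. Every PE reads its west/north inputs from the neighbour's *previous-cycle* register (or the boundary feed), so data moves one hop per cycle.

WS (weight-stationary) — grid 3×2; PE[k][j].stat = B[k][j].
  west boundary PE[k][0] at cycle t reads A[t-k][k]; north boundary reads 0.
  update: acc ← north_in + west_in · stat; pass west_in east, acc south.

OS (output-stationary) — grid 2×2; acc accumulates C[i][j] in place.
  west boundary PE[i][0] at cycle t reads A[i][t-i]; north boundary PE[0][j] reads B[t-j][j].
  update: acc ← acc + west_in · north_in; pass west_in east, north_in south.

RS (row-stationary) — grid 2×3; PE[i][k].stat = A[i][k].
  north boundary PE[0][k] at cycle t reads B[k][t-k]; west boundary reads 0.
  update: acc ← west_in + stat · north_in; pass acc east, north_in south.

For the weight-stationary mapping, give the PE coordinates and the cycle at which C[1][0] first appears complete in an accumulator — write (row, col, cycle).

(row, col, cycle) = (2, 0, 3)

Under WS, C[1][0] lands at PE[2][0]:
  0: (2,0).acc=0  regs=<0,0>
  1: (2,0).acc=0  regs=<0,0>
  2: (2,0).acc=87  regs=<7,87>
  3: (2,0).acc=83  regs=<5,83>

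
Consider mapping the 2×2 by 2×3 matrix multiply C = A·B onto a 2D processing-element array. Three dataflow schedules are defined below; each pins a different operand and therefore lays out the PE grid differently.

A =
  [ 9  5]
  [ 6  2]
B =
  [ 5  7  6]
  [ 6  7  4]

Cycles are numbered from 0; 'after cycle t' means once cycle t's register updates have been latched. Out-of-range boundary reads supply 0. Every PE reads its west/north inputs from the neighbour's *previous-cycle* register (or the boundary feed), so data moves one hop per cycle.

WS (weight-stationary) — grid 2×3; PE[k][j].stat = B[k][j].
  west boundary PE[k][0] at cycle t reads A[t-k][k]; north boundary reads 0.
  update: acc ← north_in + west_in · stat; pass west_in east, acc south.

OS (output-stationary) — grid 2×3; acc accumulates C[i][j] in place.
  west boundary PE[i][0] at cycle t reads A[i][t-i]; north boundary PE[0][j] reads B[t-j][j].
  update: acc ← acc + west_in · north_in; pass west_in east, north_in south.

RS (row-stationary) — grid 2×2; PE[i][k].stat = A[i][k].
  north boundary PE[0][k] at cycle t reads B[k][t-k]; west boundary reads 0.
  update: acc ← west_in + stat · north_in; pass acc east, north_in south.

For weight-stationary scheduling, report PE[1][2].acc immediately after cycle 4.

PE[1][2].acc = 44

Tracing WS — 2×3 array, target PE[1][2]:
  [0] (0,2) acc=0 (h:0 v:0)
  [0] (1,1) acc=0 (h:0 v:0)
  [0] (1,2) acc=0 (h:0 v:0)
  [1] (0,2) acc=0 (h:0 v:0)
  [1] (1,1) acc=0 (h:0 v:0)
  [1] (1,2) acc=0 (h:0 v:0)
  [2] (0,2) acc=54 (h:9 v:54)
  [2] (1,1) acc=98 (h:5 v:98)
  [2] (1,2) acc=0 (h:0 v:0)
  [3] (0,2) acc=36 (h:6 v:36)
  [3] (1,1) acc=56 (h:2 v:56)
  [3] (1,2) acc=74 (h:5 v:74)
  [4] (0,2) acc=0 (h:0 v:0)
  [4] (1,1) acc=0 (h:0 v:0)
  [4] (1,2) acc=44 (h:2 v:44)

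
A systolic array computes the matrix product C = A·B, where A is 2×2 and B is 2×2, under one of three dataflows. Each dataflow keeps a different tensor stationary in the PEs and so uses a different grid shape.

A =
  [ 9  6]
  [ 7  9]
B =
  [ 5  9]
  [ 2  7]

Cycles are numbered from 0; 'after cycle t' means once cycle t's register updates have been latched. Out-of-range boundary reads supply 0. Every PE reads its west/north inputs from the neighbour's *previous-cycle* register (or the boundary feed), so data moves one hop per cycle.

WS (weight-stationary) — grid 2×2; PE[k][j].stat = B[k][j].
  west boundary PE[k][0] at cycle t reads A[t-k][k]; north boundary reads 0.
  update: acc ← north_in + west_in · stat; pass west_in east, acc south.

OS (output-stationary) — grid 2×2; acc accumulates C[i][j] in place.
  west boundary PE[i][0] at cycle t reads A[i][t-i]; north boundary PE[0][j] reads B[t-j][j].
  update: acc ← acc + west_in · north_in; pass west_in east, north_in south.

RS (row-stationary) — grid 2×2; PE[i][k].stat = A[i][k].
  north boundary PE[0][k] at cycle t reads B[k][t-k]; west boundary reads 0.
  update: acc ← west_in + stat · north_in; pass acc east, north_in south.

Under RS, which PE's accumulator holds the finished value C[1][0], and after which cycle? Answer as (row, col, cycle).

RS: C[1][0] accumulates in PE[1][1]:
  t=0 PE[1][1]: acc=0 h=0 v=0
  t=1 PE[1][1]: acc=0 h=0 v=0
  t=2 PE[1][1]: acc=53 h=53 v=2

(row, col, cycle) = (1, 1, 2)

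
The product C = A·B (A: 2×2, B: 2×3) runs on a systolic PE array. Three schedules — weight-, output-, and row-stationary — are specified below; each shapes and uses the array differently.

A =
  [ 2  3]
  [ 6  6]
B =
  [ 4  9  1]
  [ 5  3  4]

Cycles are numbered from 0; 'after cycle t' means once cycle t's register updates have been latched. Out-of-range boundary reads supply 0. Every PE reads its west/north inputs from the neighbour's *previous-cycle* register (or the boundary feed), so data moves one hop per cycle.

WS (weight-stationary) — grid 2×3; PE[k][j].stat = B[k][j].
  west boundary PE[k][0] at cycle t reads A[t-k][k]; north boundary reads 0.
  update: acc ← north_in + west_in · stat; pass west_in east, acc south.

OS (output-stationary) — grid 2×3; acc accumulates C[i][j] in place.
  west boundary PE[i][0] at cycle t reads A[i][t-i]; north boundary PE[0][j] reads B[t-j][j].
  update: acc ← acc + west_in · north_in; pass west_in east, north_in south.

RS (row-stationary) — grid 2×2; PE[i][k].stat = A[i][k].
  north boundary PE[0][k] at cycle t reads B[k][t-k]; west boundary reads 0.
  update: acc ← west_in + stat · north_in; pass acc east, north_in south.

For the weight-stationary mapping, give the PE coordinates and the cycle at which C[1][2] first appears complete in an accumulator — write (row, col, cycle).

(row, col, cycle) = (1, 2, 4)

WS: C[1][2] accumulates in PE[1][2]:
  @0  [1,2]  acc 0  |  →0  ↓0
  @1  [1,2]  acc 0  |  →0  ↓0
  @2  [1,2]  acc 0  |  →0  ↓0
  @3  [1,2]  acc 14  |  →3  ↓14
  @4  [1,2]  acc 30  |  →6  ↓30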